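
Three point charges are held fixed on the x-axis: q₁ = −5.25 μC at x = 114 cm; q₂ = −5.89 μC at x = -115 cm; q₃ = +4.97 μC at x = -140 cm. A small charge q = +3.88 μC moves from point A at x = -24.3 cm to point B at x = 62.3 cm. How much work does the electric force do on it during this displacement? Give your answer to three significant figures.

The work done by the electric force is W_field = −ΔU = −q(V_B − V_A) = q(V_A − V_B).
At A: distances to the source charges are 1.38 m, 0.907 m, 1.16 m; V_A = Σ kqᵢ/rᵢ = -5.39×10⁴ V.
At B: distances to the source charges are 0.517 m, 1.77 m, 2.02 m; V_B = Σ kqᵢ/rᵢ = -9.91×10⁴ V.
ΔV = V_B − V_A = -4.52×10⁴ V.
W_field = −qΔV = −(3.88×10⁻⁶ C)(-4.52×10⁴ V) = 0.175 J.

0.175 J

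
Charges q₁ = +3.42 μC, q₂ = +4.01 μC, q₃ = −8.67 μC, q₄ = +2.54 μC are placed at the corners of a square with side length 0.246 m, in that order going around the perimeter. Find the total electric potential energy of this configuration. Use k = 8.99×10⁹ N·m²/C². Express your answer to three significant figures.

-1.76 J

The assembly work is the sum of pairwise potential energies, U = Σ_{i<j} kqᵢqⱼ/rᵢⱼ.
The four side pairs have separation 0.246 m and the two diagonal pairs 0.348 m.
Summing all 6 pair terms gives U = -1.76 J.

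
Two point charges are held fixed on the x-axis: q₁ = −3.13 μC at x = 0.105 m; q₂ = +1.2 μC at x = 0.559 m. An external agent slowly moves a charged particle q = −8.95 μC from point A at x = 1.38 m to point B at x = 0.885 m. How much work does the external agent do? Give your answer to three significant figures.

-0.0532 J

For quasistatic motion the external work equals the change in potential energy: W_ext = qΔV = q(V_B − V_A).
At A: distances to the source charges are 1.27 m, 0.821 m; V_A = Σ kqᵢ/rᵢ = -8930 V.
At B: distances to the source charges are 0.780 m, 0.326 m; V_B = Σ kqᵢ/rᵢ = -2980 V.
ΔV = V_B − V_A = 5950 V.
W_ext = qΔV = (-8.95×10⁻⁶ C)(5950 V) = -0.0532 J.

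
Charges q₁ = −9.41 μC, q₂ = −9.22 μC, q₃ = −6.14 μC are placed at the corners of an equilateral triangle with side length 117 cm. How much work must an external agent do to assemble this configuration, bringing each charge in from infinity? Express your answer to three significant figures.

The work to assemble the configuration equals its total potential energy, U = Σ kqᵢqⱼ/rᵢⱼ over all pairs.
All three pair separations equal the side length, 1.17 m.
U = (0.667) + (0.444) + (0.435) = 1.55 J.

1.55 J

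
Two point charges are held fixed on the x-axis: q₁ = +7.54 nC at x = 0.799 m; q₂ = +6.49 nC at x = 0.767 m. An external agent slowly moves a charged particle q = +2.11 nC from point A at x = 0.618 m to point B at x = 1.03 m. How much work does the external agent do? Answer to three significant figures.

For quasistatic motion the external work equals the change in potential energy: W_ext = qΔV = q(V_B − V_A).
At A: distances to the source charges are 0.181 m, 0.149 m; V_A = Σ kqᵢ/rᵢ = 766 V.
At B: distances to the source charges are 0.231 m, 0.263 m; V_B = Σ kqᵢ/rᵢ = 515 V.
ΔV = V_B − V_A = -251 V.
W_ext = qΔV = (2.11×10⁻⁹ C)(-251 V) = -5.29×10⁻⁷ J.

-5.29×10⁻⁷ J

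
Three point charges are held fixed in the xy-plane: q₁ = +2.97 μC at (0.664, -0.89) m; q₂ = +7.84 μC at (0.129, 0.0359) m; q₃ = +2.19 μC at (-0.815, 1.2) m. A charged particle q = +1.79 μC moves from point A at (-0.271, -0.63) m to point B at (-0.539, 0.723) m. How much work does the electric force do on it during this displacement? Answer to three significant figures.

The work done by the electric force is W_field = −ΔU = −q(V_B − V_A) = q(V_A − V_B).
At A: distances to the source charges are 0.970 m, 0.777 m, 1.91 m; V_A = Σ kqᵢ/rᵢ = 1.29×10⁵ V.
At B: distances to the source charges are 2.01 m, 0.958 m, 0.551 m; V_B = Σ kqᵢ/rᵢ = 1.23×10⁵ V.
ΔV = V_B − V_A = -6010 V.
W_field = −qΔV = −(1.79×10⁻⁶ C)(-6010 V) = 0.0108 J.

0.0108 J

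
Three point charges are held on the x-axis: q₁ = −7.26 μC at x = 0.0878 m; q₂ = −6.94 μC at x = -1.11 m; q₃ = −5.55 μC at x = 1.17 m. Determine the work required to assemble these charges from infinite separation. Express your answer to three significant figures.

0.865 J

The work to assemble the configuration equals its total potential energy, U = Σ kqᵢqⱼ/rᵢⱼ over all pairs.
Pair separations: r₁₂ = 1.20 m, r₁₃ = 1.08 m, r₂₃ = 2.28 m.
U = (0.378) + (0.335) + (0.152) = 0.865 J.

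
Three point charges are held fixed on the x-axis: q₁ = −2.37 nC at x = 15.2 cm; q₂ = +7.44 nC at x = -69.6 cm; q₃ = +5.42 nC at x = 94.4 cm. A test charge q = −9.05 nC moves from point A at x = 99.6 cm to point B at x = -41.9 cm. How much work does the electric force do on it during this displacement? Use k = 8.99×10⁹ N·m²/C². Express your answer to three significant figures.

The work done by the electric force is W_field = −ΔU = −q(V_B − V_A) = q(V_A − V_B).
At A: distances to the source charges are 0.844 m, 1.69 m, 0.0520 m; V_A = Σ kqᵢ/rᵢ = 951 V.
At B: distances to the source charges are 0.571 m, 0.277 m, 1.36 m; V_B = Σ kqᵢ/rᵢ = 240 V.
ΔV = V_B − V_A = -711 V.
W_field = −qΔV = −(-9.05×10⁻⁹ C)(-711 V) = -6.44×10⁻⁶ J.

-6.44×10⁻⁶ J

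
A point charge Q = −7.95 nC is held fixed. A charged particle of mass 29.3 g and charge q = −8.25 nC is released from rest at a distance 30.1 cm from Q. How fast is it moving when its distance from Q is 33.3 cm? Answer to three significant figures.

3.58×10⁻³ m/s

Only the electrostatic force acts, so mechanical energy is conserved: ½mv² = U₁ − U₂ = kQq(1/r₁ − 1/r₂).
U₁ − U₂ = (8.99×10⁹ N·m²/C²)(-7.95×10⁻⁹ C)(-8.25×10⁻⁹ C)(1/0.301 − 1/0.333) = 1.88×10⁻⁷ J.
v = √(2·1.88×10⁻⁷/0.0293) = 3.58×10⁻³ m/s.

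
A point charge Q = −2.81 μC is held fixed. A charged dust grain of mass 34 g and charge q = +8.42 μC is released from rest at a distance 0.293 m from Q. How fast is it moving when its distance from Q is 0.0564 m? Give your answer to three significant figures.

Only the electrostatic force acts, so mechanical energy is conserved: ½mv² = U₁ − U₂ = kQq(1/r₁ − 1/r₂).
U₁ − U₂ = (8.99×10⁹ N·m²/C²)(-2.81×10⁻⁶ C)(8.42×10⁻⁶ C)(1/0.293 − 1/0.0564) = 3.05 J.
v = √(2·3.05/0.0340) = 13.4 m/s.

13.4 m/s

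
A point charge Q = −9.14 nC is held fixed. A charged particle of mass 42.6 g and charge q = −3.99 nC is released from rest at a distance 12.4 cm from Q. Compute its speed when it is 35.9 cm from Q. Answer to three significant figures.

Only the electrostatic force acts, so mechanical energy is conserved: ½mv² = U₁ − U₂ = kQq(1/r₁ − 1/r₂).
U₁ − U₂ = (8.99×10⁹ N·m²/C²)(-9.14×10⁻⁹ C)(-3.99×10⁻⁹ C)(1/0.124 − 1/0.359) = 1.73×10⁻⁶ J.
v = √(2·1.73×10⁻⁶/0.0426) = 9.01×10⁻³ m/s.

9.01×10⁻³ m/s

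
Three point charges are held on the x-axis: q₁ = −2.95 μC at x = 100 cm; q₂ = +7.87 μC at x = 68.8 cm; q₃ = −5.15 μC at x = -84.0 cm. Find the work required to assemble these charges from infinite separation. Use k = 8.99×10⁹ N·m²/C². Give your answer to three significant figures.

-0.833 J

The assembly work is the sum of pairwise potential energies, U = Σ_{i<j} kqᵢqⱼ/rᵢⱼ.
Pair separations: r₁₂ = 0.312 m, r₁₃ = 1.84 m, r₂₃ = 1.53 m.
U = (-0.669) + (0.0742) + (-0.238) = -0.833 J.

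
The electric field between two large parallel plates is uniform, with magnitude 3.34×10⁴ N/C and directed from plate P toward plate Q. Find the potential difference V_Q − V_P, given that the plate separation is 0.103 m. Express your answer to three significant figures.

-3440 V

In a uniform field, potential decreases in the direction of E: ΔV = −E·d for a displacement d parallel to E.
Going from P to Q is a displacement of 0.103 m along the field, so V_Q − V_P = −Ed = -3440 V.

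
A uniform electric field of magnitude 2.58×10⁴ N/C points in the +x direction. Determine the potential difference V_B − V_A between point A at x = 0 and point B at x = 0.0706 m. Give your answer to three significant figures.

-1820 V

In a uniform field, potential decreases in the direction of E: V_B − V_A = −E·Δx.
V_B − V_A = −(2.58×10⁴ V/m)(0.0706 m) = -1820 V.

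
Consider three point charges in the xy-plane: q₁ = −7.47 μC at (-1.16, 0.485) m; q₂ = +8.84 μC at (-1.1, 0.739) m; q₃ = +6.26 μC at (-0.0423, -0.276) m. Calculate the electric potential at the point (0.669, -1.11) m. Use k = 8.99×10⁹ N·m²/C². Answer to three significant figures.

5.47×10⁴ V

The total potential is the scalar sum of each charge's contribution, V = Σ kqᵢ/rᵢ.
Distances from the field point to each charge: r₁ = 2.43 m, r₂ = 2.56 m, r₃ = 1.10 m.
V = k[(-7.47×10⁻⁶)/(2.43) + (8.84×10⁻⁶)/(2.56) + (6.26×10⁻⁶)/(1.10)] = 5.47×10⁴ V.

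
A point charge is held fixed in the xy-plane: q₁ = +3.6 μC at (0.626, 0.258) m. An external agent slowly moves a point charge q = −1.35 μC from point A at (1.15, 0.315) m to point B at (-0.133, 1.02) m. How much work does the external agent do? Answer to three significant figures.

For quasistatic motion the external work equals the change in potential energy: W_ext = qΔV = q(V_B − V_A).
At A: distance to the source charge is 0.527 m; V_A = kq₁/r = 6.14×10⁴ V.
At B: distance to the source charge is 1.08 m; V_B = kq₁/r = 3.01×10⁴ V.
ΔV = V_B − V_A = -3.13×10⁴ V.
W_ext = qΔV = (-1.35×10⁻⁶ C)(-3.13×10⁴ V) = 0.0423 J.

0.0423 J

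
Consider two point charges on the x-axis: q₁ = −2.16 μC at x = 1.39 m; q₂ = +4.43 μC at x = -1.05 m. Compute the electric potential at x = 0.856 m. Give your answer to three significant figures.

-1.55×10⁴ V

Electric potential is a scalar, so the contributions from each charge add algebraically: V = Σ kqᵢ/rᵢ.
Distances from the field point to each charge: r₁ = 0.534 m, r₂ = 1.91 m.
V = k[(-2.16×10⁻⁶)/(0.534) + (4.43×10⁻⁶)/(1.91)] = -1.55×10⁴ V.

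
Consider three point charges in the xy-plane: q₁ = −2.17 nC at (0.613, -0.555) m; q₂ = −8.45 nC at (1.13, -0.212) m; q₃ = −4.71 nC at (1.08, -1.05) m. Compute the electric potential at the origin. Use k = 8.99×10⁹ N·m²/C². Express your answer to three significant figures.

-118 V

Electric potential is a scalar, so the contributions from each charge add algebraically: V = Σ kqᵢ/rᵢ.
Distances from the field point to each charge: r₁ = 0.827 m, r₂ = 1.15 m, r₃ = 1.51 m.
V = k[(-2.17×10⁻⁹)/(0.827) + (-8.45×10⁻⁹)/(1.15) + (-4.71×10⁻⁹)/(1.51)] = -118 V.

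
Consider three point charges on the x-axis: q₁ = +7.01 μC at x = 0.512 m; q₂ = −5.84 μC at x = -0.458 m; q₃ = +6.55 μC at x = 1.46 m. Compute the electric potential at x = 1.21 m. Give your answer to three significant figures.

2.94×10⁵ V

The total potential is the scalar sum of each charge's contribution, V = Σ kqᵢ/rᵢ.
Distances from the field point to each charge: r₁ = 0.698 m, r₂ = 1.67 m, r₃ = 0.250 m.
V = k[(7.01×10⁻⁶)/(0.698) + (-5.84×10⁻⁶)/(1.67) + (6.55×10⁻⁶)/(0.250)] = 2.94×10⁵ V.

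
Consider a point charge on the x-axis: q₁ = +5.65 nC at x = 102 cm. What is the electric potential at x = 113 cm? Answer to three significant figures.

The total potential is the scalar sum of each charge's contribution, V = Σ kqᵢ/rᵢ.
V = k[(5.65×10⁻⁹)/(0.110)] = 462 V.

462 V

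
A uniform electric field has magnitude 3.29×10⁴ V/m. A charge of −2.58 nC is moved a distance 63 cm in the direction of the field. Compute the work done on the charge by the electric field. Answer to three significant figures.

-5.35×10⁻⁵ J

The potential change for a displacement 63 cm in the direction of the field is ΔV = −Ed = -2.07×10⁴ V.
W_field = −qΔV = -5.35×10⁻⁵ J.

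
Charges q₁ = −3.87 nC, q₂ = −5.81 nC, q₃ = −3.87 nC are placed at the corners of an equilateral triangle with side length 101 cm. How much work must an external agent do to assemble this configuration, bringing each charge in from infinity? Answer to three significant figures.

5.34×10⁻⁷ J

The assembly work is the sum of pairwise potential energies, U = Σ_{i<j} kqᵢqⱼ/rᵢⱼ.
All three pair separations equal the side length, 1.01 m.
U = (2.00×10⁻⁷) + (1.33×10⁻⁷) + (2.00×10⁻⁷) = 5.34×10⁻⁷ J.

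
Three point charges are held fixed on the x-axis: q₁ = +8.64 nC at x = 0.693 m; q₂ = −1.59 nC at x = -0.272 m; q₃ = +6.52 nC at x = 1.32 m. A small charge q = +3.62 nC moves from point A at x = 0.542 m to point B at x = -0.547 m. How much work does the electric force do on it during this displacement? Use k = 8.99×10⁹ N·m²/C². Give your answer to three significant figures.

1.92×10⁻⁶ J

The work done by the electric force is W_field = −ΔU = −q(V_B − V_A) = q(V_A − V_B).
At A: distances to the source charges are 0.151 m, 0.814 m, 0.778 m; V_A = Σ kqᵢ/rᵢ = 572 V.
At B: distances to the source charges are 1.24 m, 0.275 m, 1.87 m; V_B = Σ kqᵢ/rᵢ = 42.1 V.
ΔV = V_B − V_A = -530 V.
W_field = −qΔV = −(3.62×10⁻⁹ C)(-530 V) = 1.92×10⁻⁶ J.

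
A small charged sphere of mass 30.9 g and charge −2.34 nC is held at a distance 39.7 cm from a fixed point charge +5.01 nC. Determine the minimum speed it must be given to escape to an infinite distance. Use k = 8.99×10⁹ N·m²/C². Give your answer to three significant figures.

4.15×10⁻³ m/s

To just escape, total mechanical energy must reach zero at infinity: ½mv²_min + U = 0, so ½mv²_min = −U = |kQq|/r.
|U| = |kQq|/r = (8.99×10⁹ N·m²/C²)(5.01×10⁻⁹)(2.34×10⁻⁹)/(0.397) = 2.65×10⁻⁷ J.
v_min = √(2|U|/m) = √(2·2.65×10⁻⁷/0.0309) = 4.15×10⁻³ m/s.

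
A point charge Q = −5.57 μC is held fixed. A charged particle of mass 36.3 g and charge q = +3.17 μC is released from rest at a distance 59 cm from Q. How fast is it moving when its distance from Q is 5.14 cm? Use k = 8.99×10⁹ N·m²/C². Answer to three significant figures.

Only the electrostatic force acts, so mechanical energy is conserved: ½mv² = U₁ − U₂ = kQq(1/r₁ − 1/r₂).
U₁ − U₂ = (8.99×10⁹ N·m²/C²)(-5.57×10⁻⁶ C)(3.17×10⁻⁶ C)(1/0.590 − 1/0.0514) = 2.82 J.
v = √(2·2.82/0.0363) = 12.5 m/s.

12.5 m/s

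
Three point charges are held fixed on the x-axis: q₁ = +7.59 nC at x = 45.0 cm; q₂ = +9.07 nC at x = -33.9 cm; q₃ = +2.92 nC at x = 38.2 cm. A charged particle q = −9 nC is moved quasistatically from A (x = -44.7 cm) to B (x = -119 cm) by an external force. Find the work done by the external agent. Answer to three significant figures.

For quasistatic motion the external work equals the change in potential energy: W_ext = qΔV = q(V_B − V_A).
At A: distances to the source charges are 0.897 m, 0.108 m, 0.829 m; V_A = Σ kqᵢ/rᵢ = 863 V.
At B: distances to the source charges are 1.64 m, 0.851 m, 1.57 m; V_B = Σ kqᵢ/rᵢ = 154 V.
ΔV = V_B − V_A = -709 V.
W_ext = qΔV = (-9.00×10⁻⁹ C)(-709 V) = 6.38×10⁻⁶ J.

6.38×10⁻⁶ J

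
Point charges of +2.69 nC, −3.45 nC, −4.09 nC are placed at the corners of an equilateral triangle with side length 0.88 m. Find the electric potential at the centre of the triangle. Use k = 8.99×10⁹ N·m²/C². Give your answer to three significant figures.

The total potential is the scalar sum of each charge's contribution, V = Σ kqᵢ/rᵢ.
The distance from each vertex to the centroid is a/√3 = 0.508 m.
V = k[(2.69×10⁻⁹)/(0.508) + (-3.45×10⁻⁹)/(0.508) + (-4.09×10⁻⁹)/(0.508)] = -85.8 V.

-85.8 V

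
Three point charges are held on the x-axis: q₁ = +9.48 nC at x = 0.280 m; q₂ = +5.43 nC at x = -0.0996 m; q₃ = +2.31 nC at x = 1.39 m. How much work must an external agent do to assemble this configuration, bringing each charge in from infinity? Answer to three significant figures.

The assembly work is the sum of pairwise potential energies, U = Σ_{i<j} kqᵢqⱼ/rᵢⱼ.
Pair separations: r₁₂ = 0.380 m, r₁₃ = 1.11 m, r₂₃ = 1.49 m.
U = (1.22×10⁻⁶) + (1.77×10⁻⁷) + (7.57×10⁻⁸) = 1.47×10⁻⁶ J.

1.47×10⁻⁶ J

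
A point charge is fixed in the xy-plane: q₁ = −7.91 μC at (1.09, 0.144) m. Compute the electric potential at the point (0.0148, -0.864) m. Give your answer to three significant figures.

Electric potential is a scalar, so the contributions from each charge add algebraically: V = Σ kqᵢ/rᵢ.
Distances from the field point to each charge: r₁ = 1.47 m.
V = k[(-7.91×10⁻⁶)/(1.47)] = -4.82×10⁴ V.

-4.82×10⁴ V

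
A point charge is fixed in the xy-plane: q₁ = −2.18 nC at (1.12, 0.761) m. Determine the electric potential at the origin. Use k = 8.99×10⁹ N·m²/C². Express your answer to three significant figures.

Electric potential is a scalar, so the contributions from each charge add algebraically: V = Σ kqᵢ/rᵢ.
Distances from the field point to each charge: r₁ = 1.35 m.
V = k[(-2.18×10⁻⁹)/(1.35)] = -14.5 V.

-14.5 V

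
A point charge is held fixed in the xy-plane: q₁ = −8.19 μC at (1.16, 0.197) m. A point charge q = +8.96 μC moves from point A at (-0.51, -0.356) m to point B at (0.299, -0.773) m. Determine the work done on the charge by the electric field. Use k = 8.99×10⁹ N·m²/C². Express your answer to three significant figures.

The work done by the electric force is W_field = −ΔU = −q(V_B − V_A) = q(V_A − V_B).
At A: distance to the source charge is 1.76 m; V_A = kq₁/r = -4.19×10⁴ V.
At B: distance to the source charge is 1.30 m; V_B = kq₁/r = -5.68×10⁴ V.
ΔV = V_B − V_A = -1.49×10⁴ V.
W_field = −qΔV = −(8.96×10⁻⁶ C)(-1.49×10⁴ V) = 0.134 J.

0.134 J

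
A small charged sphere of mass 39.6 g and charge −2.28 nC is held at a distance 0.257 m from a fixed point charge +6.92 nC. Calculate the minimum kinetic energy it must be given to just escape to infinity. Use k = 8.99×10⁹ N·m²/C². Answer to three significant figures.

5.52×10⁻⁷ J

To just escape, total mechanical energy must reach zero at infinity: ½mv²_min + U = 0, so ½mv²_min = −U = |kQq|/r.
|U| = |kQq|/r = (8.99×10⁹ N·m²/C²)(6.92×10⁻⁹)(2.28×10⁻⁹)/(0.257) = 5.52×10⁻⁷ J.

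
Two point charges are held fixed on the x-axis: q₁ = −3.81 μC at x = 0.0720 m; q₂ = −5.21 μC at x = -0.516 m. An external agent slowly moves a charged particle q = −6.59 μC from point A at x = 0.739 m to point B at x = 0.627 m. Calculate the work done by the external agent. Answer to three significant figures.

For quasistatic motion the external work equals the change in potential energy: W_ext = qΔV = q(V_B − V_A).
At A: distances to the source charges are 0.667 m, 1.25 m; V_A = Σ kqᵢ/rᵢ = -8.87×10⁴ V.
At B: distances to the source charges are 0.555 m, 1.14 m; V_B = Σ kqᵢ/rᵢ = -1.03×10⁵ V.
ΔV = V_B − V_A = -1.40×10⁴ V.
W_ext = qΔV = (-6.59×10⁻⁶ C)(-1.40×10⁴ V) = 0.0924 J.

0.0924 J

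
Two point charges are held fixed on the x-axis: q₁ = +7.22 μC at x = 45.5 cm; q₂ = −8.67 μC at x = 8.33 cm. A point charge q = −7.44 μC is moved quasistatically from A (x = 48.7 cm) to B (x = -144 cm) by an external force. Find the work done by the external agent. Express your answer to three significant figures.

For quasistatic motion the external work equals the change in potential energy: W_ext = qΔV = q(V_B − V_A).
At A: distances to the source charges are 0.0320 m, 0.404 m; V_A = Σ kqᵢ/rᵢ = 1.84×10⁶ V.
At B: distances to the source charges are 1.90 m, 1.52 m; V_B = Σ kqᵢ/rᵢ = -1.69×10⁴ V.
ΔV = V_B − V_A = -1.85×10⁶ V.
W_ext = qΔV = (-7.44×10⁻⁶ C)(-1.85×10⁶ V) = 13.8 J.

13.8 J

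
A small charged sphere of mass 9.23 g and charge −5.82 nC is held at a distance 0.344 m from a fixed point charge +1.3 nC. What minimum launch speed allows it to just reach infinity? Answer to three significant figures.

6.55×10⁻³ m/s

To just escape, total mechanical energy must reach zero at infinity: ½mv²_min + U = 0, so ½mv²_min = −U = |kQq|/r.
|U| = |kQq|/r = (8.99×10⁹ N·m²/C²)(1.30×10⁻⁹)(5.82×10⁻⁹)/(0.344) = 1.98×10⁻⁷ J.
v_min = √(2|U|/m) = √(2·1.98×10⁻⁷/9.23×10⁻³) = 6.55×10⁻³ m/s.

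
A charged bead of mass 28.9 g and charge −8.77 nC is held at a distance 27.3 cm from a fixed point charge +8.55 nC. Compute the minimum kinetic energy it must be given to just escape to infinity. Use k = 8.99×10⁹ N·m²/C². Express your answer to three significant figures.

To just escape, total mechanical energy must reach zero at infinity: ½mv²_min + U = 0, so ½mv²_min = −U = |kQq|/r.
|U| = |kQq|/r = (8.99×10⁹ N·m²/C²)(8.55×10⁻⁹)(8.77×10⁻⁹)/(0.273) = 2.47×10⁻⁶ J.

2.47×10⁻⁶ J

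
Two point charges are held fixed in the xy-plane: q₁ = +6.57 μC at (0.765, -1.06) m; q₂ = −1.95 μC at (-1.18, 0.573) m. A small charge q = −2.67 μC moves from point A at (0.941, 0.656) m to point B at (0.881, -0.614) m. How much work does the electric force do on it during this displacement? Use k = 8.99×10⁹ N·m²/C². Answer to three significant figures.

The work done by the electric force is W_field = −ΔU = −q(V_B − V_A) = q(V_A − V_B).
At A: distances to the source charges are 1.73 m, 2.12 m; V_A = Σ kqᵢ/rᵢ = 2.60×10⁴ V.
At B: distances to the source charges are 0.461 m, 2.38 m; V_B = Σ kqᵢ/rᵢ = 1.21×10⁵ V.
ΔV = V_B − V_A = 9.48×10⁴ V.
W_field = −qΔV = −(-2.67×10⁻⁶ C)(9.48×10⁴ V) = 0.253 J.

0.253 J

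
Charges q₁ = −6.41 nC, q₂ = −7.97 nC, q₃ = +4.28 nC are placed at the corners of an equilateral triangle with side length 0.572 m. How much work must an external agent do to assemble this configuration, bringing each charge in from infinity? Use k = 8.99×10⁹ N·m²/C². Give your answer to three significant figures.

-1.64×10⁻⁷ J

The assembly work is the sum of pairwise potential energies, U = Σ_{i<j} kqᵢqⱼ/rᵢⱼ.
All three pair separations equal the side length, 0.572 m.
U = (8.03×10⁻⁷) + (-4.31×10⁻⁷) + (-5.36×10⁻⁷) = -1.64×10⁻⁷ J.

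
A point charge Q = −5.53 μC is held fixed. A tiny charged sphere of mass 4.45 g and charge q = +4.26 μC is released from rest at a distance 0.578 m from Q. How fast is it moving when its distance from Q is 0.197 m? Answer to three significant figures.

17.8 m/s

Only the electrostatic force acts, so mechanical energy is conserved: ½mv² = U₁ − U₂ = kQq(1/r₁ − 1/r₂).
U₁ − U₂ = (8.99×10⁹ N·m²/C²)(-5.53×10⁻⁶ C)(4.26×10⁻⁶ C)(1/0.578 − 1/0.197) = 0.709 J.
v = √(2·0.709/4.45×10⁻³) = 17.8 m/s.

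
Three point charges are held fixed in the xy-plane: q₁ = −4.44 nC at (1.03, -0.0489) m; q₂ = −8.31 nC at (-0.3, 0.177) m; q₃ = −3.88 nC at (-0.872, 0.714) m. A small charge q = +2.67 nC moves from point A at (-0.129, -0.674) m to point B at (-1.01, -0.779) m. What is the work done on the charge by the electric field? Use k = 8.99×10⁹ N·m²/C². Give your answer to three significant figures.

The work done by the electric force is W_field = −ΔU = −q(V_B − V_A) = q(V_A − V_B).
At A: distances to the source charges are 1.32 m, 0.868 m, 1.57 m; V_A = Σ kqᵢ/rᵢ = -139 V.
At B: distances to the source charges are 2.17 m, 1.19 m, 1.50 m; V_B = Σ kqᵢ/rᵢ = -104 V.
ΔV = V_B − V_A = 34.1 V.
W_field = −qΔV = −(2.67×10⁻⁹ C)(34.1 V) = -9.11×10⁻⁸ J.

-9.11×10⁻⁸ J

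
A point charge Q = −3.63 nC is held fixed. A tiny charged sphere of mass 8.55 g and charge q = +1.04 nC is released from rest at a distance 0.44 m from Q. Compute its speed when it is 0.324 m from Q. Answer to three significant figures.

2.54×10⁻³ m/s

Only the electrostatic force acts, so mechanical energy is conserved: ½mv² = U₁ − U₂ = kQq(1/r₁ − 1/r₂).
U₁ − U₂ = (8.99×10⁹ N·m²/C²)(-3.63×10⁻⁹ C)(1.04×10⁻⁹ C)(1/0.440 − 1/0.324) = 2.76×10⁻⁸ J.
v = √(2·2.76×10⁻⁸/8.55×10⁻³) = 2.54×10⁻³ m/s.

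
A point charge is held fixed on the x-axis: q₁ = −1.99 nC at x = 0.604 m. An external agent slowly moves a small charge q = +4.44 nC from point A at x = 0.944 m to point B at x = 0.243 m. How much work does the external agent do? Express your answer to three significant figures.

For quasistatic motion the external work equals the change in potential energy: W_ext = qΔV = q(V_B − V_A).
At A: distance to the source charge is 0.340 m; V_A = kq₁/r = -52.6 V.
At B: distance to the source charge is 0.361 m; V_B = kq₁/r = -49.6 V.
ΔV = V_B − V_A = 3.06 V.
W_ext = qΔV = (4.44×10⁻⁹ C)(3.06 V) = 1.36×10⁻⁸ J.

1.36×10⁻⁸ J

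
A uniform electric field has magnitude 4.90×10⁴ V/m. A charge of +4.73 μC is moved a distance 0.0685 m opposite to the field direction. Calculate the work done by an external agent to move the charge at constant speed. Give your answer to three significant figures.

The potential change for a displacement 0.0685 m opposite to the field direction is ΔV = +Ed = 3360 V.
W_ext = qΔV = 0.0159 J.

0.0159 J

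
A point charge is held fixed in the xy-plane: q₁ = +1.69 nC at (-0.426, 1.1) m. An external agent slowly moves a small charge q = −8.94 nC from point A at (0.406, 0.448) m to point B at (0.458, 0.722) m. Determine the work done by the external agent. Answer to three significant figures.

-1.28×10⁻⁸ J

For quasistatic motion the external work equals the change in potential energy: W_ext = qΔV = q(V_B − V_A).
At A: distance to the source charge is 1.06 m; V_A = kq₁/r = 14.4 V.
At B: distance to the source charge is 0.961 m; V_B = kq₁/r = 15.8 V.
ΔV = V_B − V_A = 1.43 V.
W_ext = qΔV = (-8.94×10⁻⁹ C)(1.43 V) = -1.28×10⁻⁸ J.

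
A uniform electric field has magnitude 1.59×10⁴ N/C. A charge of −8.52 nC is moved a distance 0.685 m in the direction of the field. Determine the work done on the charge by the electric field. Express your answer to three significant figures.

-9.28×10⁻⁵ J

The potential change for a displacement 0.685 m in the direction of the field is ΔV = −Ed = -1.09×10⁴ V.
W_field = −qΔV = -9.28×10⁻⁵ J.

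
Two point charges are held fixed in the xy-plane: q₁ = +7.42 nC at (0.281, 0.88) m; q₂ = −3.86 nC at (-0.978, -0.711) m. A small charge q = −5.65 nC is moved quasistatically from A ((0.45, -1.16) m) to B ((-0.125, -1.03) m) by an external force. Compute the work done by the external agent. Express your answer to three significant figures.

For quasistatic motion the external work equals the change in potential energy: W_ext = qΔV = q(V_B − V_A).
At A: distances to the source charges are 2.05 m, 1.50 m; V_A = Σ kqᵢ/rᵢ = 9.41 V.
At B: distances to the source charges are 1.95 m, 0.911 m; V_B = Σ kqᵢ/rᵢ = -3.94 V.
ΔV = V_B − V_A = -13.3 V.
W_ext = qΔV = (-5.65×10⁻⁹ C)(-13.3 V) = 7.54×10⁻⁸ J.

7.54×10⁻⁸ J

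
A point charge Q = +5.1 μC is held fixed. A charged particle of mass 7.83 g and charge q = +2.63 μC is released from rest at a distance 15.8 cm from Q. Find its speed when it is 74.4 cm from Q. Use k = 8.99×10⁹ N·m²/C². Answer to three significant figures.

12.4 m/s

Only the electrostatic force acts, so mechanical energy is conserved: ½mv² = U₁ − U₂ = kQq(1/r₁ − 1/r₂).
U₁ − U₂ = (8.99×10⁹ N·m²/C²)(5.10×10⁻⁶ C)(2.63×10⁻⁶ C)(1/0.158 − 1/0.744) = 0.601 J.
v = √(2·0.601/7.83×10⁻³) = 12.4 m/s.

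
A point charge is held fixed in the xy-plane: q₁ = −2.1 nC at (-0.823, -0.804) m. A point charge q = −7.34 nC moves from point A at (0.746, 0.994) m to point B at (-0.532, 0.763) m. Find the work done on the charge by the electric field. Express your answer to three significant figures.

-2.89×10⁻⁸ J

The work done by the electric force is W_field = −ΔU = −q(V_B − V_A) = q(V_A − V_B).
At A: distance to the source charge is 2.39 m; V_A = kq₁/r = -7.91 V.
At B: distance to the source charge is 1.59 m; V_B = kq₁/r = -11.8 V.
ΔV = V_B − V_A = -3.93 V.
W_field = −qΔV = −(-7.34×10⁻⁹ C)(-3.93 V) = -2.89×10⁻⁸ J.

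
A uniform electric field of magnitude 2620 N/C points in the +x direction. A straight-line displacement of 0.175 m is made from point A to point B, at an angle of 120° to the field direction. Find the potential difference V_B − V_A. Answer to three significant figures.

229 V

Only the component of displacement along E changes the potential: ΔV = −E·d·cosθ.
ΔV = −(2620 V/m)(0.175 m)cos120° = 229 V.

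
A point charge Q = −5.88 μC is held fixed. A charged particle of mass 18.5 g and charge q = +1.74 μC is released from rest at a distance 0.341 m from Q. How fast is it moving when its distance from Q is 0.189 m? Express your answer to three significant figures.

Only the electrostatic force acts, so mechanical energy is conserved: ½mv² = U₁ − U₂ = kQq(1/r₁ − 1/r₂).
U₁ − U₂ = (8.99×10⁹ N·m²/C²)(-5.88×10⁻⁶ C)(1.74×10⁻⁶ C)(1/0.341 − 1/0.189) = 0.217 J.
v = √(2·0.217/0.0185) = 4.84 m/s.

4.84 m/s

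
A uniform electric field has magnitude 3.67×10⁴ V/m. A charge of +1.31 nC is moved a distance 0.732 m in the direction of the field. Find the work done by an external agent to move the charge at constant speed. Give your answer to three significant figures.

The potential change for a displacement 0.732 m in the direction of the field is ΔV = −Ed = -2.69×10⁴ V.
W_ext = qΔV = -3.52×10⁻⁵ J.

-3.52×10⁻⁵ J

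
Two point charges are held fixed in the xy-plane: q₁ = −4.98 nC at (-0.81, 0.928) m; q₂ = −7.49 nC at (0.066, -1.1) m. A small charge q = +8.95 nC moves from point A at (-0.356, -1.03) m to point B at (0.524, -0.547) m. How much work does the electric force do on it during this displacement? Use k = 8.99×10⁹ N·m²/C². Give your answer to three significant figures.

The work done by the electric force is W_field = −ΔU = −q(V_B − V_A) = q(V_A − V_B).
At A: distances to the source charges are 2.01 m, 0.428 m; V_A = Σ kqᵢ/rᵢ = -180 V.
At B: distances to the source charges are 1.99 m, 0.718 m; V_B = Σ kqᵢ/rᵢ = -116 V.
ΔV = V_B − V_A = 63.4 V.
W_field = −qΔV = −(8.95×10⁻⁹ C)(63.4 V) = -5.67×10⁻⁷ J.

-5.67×10⁻⁷ J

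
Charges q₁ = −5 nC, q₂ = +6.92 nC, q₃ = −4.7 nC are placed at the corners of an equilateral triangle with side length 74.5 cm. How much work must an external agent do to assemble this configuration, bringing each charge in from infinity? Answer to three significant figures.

The work to assemble the configuration equals its total potential energy, U = Σ kqᵢqⱼ/rᵢⱼ over all pairs.
All three pair separations equal the side length, 0.745 m.
U = (-4.18×10⁻⁷) + (2.84×10⁻⁷) + (-3.92×10⁻⁷) = -5.26×10⁻⁷ J.

-5.26×10⁻⁷ J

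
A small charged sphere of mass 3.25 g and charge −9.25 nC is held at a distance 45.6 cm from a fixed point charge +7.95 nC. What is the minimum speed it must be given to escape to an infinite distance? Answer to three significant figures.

0.0299 m/s

To just escape, total mechanical energy must reach zero at infinity: ½mv²_min + U = 0, so ½mv²_min = −U = |kQq|/r.
|U| = |kQq|/r = (8.99×10⁹ N·m²/C²)(7.95×10⁻⁹)(9.25×10⁻⁹)/(0.456) = 1.45×10⁻⁶ J.
v_min = √(2|U|/m) = √(2·1.45×10⁻⁶/3.25×10⁻³) = 0.0299 m/s.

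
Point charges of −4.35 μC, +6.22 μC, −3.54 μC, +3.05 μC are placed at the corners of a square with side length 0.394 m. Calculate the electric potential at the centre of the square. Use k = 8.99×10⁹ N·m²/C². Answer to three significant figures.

The total potential is the scalar sum of each charge's contribution, V = Σ kqᵢ/rᵢ.
The distance from each corner to the centre is a√2/2 = 0.279 m.
V = k[(-4.35×10⁻⁶)/(0.279) + (6.22×10⁻⁶)/(0.279) + (-3.54×10⁻⁶)/(0.279) + (3.05×10⁻⁶)/(0.279)] = 4.45×10⁴ V.

4.45×10⁴ V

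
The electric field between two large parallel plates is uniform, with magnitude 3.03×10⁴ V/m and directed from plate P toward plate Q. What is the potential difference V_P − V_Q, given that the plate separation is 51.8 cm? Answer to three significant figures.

In a uniform field, potential decreases in the direction of E: ΔV = −E·d for a displacement d parallel to E.
Going from Q to P is a displacement of 51.8 cm opposite to the field, so V_P − V_Q = +Ed = 1.57×10⁴ V.

1.57×10⁴ V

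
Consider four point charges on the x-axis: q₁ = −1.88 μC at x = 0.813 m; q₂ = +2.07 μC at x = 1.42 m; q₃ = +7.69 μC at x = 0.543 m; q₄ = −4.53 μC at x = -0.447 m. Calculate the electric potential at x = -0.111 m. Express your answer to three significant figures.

Electric potential is a scalar, so the contributions from each charge add algebraically: V = Σ kqᵢ/rᵢ.
Distances from the field point to each charge: r₁ = 0.924 m, r₂ = 1.53 m, r₃ = 0.654 m, r₄ = 0.336 m.
V = k[(-1.88×10⁻⁶)/(0.924) + (2.07×10⁻⁶)/(1.53) + (7.69×10⁻⁶)/(0.654) + (-4.53×10⁻⁶)/(0.336)] = -2.16×10⁴ V.

-2.16×10⁴ V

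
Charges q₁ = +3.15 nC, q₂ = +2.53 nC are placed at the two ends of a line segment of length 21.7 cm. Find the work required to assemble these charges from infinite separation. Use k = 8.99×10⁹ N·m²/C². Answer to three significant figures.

The assembly work is the sum of pairwise potential energies, U = Σ_{i<j} kqᵢqⱼ/rᵢⱼ.
The separation is r = 0.217 m.
U = (3.30×10⁻⁷) = 3.30×10⁻⁷ J.

3.30×10⁻⁷ J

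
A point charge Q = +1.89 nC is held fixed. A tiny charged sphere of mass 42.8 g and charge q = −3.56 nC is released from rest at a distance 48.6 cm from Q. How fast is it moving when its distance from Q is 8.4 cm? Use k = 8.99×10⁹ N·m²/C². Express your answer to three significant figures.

5.28×10⁻³ m/s

Only the electrostatic force acts, so mechanical energy is conserved: ½mv² = U₁ − U₂ = kQq(1/r₁ − 1/r₂).
U₁ − U₂ = (8.99×10⁹ N·m²/C²)(1.89×10⁻⁹ C)(-3.56×10⁻⁹ C)(1/0.486 − 1/0.0840) = 5.96×10⁻⁷ J.
v = √(2·5.96×10⁻⁷/0.0428) = 5.28×10⁻³ m/s.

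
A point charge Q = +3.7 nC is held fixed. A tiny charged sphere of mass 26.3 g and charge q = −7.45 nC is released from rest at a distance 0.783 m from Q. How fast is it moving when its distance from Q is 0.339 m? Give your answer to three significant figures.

Only the electrostatic force acts, so mechanical energy is conserved: ½mv² = U₁ − U₂ = kQq(1/r₁ − 1/r₂).
U₁ − U₂ = (8.99×10⁹ N·m²/C²)(3.70×10⁻⁹ C)(-7.45×10⁻⁹ C)(1/0.783 − 1/0.339) = 4.15×10⁻⁷ J.
v = √(2·4.15×10⁻⁷/0.0263) = 5.61×10⁻³ m/s.

5.61×10⁻³ m/s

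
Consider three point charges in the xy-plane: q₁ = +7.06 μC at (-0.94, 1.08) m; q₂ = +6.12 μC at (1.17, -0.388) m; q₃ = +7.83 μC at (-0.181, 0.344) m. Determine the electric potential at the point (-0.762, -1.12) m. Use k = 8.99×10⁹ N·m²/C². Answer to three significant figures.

The total potential is the scalar sum of each charge's contribution, V = Σ kqᵢ/rᵢ.
Distances from the field point to each charge: r₁ = 2.21 m, r₂ = 2.07 m, r₃ = 1.58 m.
V = k[(7.06×10⁻⁶)/(2.21) + (6.12×10⁻⁶)/(2.07) + (7.83×10⁻⁶)/(1.58)] = 1.00×10⁵ V.

1.00×10⁵ V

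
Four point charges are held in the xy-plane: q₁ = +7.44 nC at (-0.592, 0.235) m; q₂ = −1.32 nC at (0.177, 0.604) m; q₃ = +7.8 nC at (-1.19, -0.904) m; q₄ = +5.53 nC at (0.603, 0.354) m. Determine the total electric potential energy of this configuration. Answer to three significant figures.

6.09×10⁻⁷ J

The work to assemble the configuration equals its total potential energy, U = Σ kqᵢqⱼ/rᵢⱼ over all pairs.
Pair separations: r₁₂ = 0.853 m, r₁₃ = 1.29 m, r₁₄ = 1.20 m, r₂₃ = 2.04 m, r₂₄ = 0.494 m, r₃₄ = 2.19 m.
Summing all 6 pair terms gives U = 6.09×10⁻⁷ J.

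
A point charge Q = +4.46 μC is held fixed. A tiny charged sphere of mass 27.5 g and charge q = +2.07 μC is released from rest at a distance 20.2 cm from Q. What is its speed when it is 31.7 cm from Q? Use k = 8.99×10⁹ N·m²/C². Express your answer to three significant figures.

Only the electrostatic force acts, so mechanical energy is conserved: ½mv² = U₁ − U₂ = kQq(1/r₁ − 1/r₂).
U₁ − U₂ = (8.99×10⁹ N·m²/C²)(4.46×10⁻⁶ C)(2.07×10⁻⁶ C)(1/0.202 − 1/0.317) = 0.149 J.
v = √(2·0.149/0.0275) = 3.29 m/s.

3.29 m/s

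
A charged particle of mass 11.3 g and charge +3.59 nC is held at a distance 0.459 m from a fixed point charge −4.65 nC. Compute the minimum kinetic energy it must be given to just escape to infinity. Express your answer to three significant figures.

To just escape, total mechanical energy must reach zero at infinity: ½mv²_min + U = 0, so ½mv²_min = −U = |kQq|/r.
|U| = |kQq|/r = (8.99×10⁹ N·m²/C²)(4.65×10⁻⁹)(3.59×10⁻⁹)/(0.459) = 3.27×10⁻⁷ J.

3.27×10⁻⁷ J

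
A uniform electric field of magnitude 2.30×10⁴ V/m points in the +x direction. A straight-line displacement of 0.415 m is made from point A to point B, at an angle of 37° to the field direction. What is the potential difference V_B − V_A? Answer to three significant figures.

-7620 V

Only the component of displacement along E changes the potential: ΔV = −E·d·cosθ.
ΔV = −(2.30×10⁴ V/m)(0.415 m)cos37° = -7620 V.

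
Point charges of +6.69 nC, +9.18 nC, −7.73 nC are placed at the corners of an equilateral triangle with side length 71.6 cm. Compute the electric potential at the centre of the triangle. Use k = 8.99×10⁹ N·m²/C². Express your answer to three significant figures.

The total potential is the scalar sum of each charge's contribution, V = Σ kqᵢ/rᵢ.
The distance from each vertex to the centroid is a/√3 = 0.413 m.
V = k[(6.69×10⁻⁹)/(0.413) + (9.18×10⁻⁹)/(0.413) + (-7.73×10⁻⁹)/(0.413)] = 177 V.

177 V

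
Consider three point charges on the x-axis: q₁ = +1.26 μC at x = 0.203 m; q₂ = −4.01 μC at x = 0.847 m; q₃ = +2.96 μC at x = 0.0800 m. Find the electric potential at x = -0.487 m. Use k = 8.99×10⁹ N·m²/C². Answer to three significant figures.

3.63×10⁴ V

Electric potential is a scalar, so the contributions from each charge add algebraically: V = Σ kqᵢ/rᵢ.
Distances from the field point to each charge: r₁ = 0.690 m, r₂ = 1.33 m, r₃ = 0.567 m.
V = k[(1.26×10⁻⁶)/(0.690) + (-4.01×10⁻⁶)/(1.33) + (2.96×10⁻⁶)/(0.567)] = 3.63×10⁴ V.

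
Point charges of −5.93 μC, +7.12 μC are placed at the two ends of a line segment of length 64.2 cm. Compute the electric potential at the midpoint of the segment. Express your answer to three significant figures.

The total potential is the scalar sum of each charge's contribution, V = Σ kqᵢ/rᵢ.
Each charge is 0.321 m from the midpoint.
V = k[(-5.93×10⁻⁶)/(0.321) + (7.12×10⁻⁶)/(0.321)] = 3.33×10⁴ V.

3.33×10⁴ V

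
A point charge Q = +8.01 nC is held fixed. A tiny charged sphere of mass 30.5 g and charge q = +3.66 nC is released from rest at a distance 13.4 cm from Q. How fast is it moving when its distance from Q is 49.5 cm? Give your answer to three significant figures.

Only the electrostatic force acts, so mechanical energy is conserved: ½mv² = U₁ − U₂ = kQq(1/r₁ − 1/r₂).
U₁ − U₂ = (8.99×10⁹ N·m²/C²)(8.01×10⁻⁹ C)(3.66×10⁻⁹ C)(1/0.134 − 1/0.495) = 1.43×10⁻⁶ J.
v = √(2·1.43×10⁻⁶/0.0305) = 9.70×10⁻³ m/s.

9.70×10⁻³ m/s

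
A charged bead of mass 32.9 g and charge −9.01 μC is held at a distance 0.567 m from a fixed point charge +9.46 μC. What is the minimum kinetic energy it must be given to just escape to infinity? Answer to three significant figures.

1.35 J

To just escape, total mechanical energy must reach zero at infinity: ½mv²_min + U = 0, so ½mv²_min = −U = |kQq|/r.
|U| = |kQq|/r = (8.99×10⁹ N·m²/C²)(9.46×10⁻⁶)(9.01×10⁻⁶)/(0.567) = 1.35 J.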